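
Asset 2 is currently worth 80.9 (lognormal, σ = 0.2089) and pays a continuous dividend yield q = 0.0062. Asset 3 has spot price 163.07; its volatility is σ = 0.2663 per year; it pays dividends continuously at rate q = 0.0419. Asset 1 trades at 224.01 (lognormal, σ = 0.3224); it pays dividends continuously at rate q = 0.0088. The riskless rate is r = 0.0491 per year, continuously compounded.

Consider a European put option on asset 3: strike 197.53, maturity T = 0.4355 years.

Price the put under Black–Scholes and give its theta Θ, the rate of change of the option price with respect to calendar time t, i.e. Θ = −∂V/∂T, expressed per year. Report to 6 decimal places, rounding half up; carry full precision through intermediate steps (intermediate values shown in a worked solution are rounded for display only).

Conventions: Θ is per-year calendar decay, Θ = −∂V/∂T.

σ√T = 0.2663·√0.4355 = 0.175738
d₁ = (ln(S/K) + (r−q+σ²/2)T) / (σ√T) = (ln(163.07/197.53) + (0.0491−0.0419+0.2663²/2)·0.4355) / 0.175738 = (-0.191711 + 0.018577) / 0.175738 = -0.985180
d₂ = d₁ − σ√T = -0.985180 − 0.175738 = -1.160918
e^{−rT} = 0.978844
e^{−qT} = 0.981918
N(−d₁) = 0.837732,  N(−d₂) = 0.877162
Put price V = K·e^{−rT}·N(−d₂) − S·e^{−qT}·N(−d₁) = 169.600262 − 134.138832 = 35.461430
φ(d₁) = (1/√(2π))·e^{−d₁²/2} = 0.245556
Θ = −S·e^{−qT}·φ(d₁)·σ/(2√T) − q·S·e^{−qT}·N(−d₁) + r·K·e^{−rT}·N(−d₂) = −7.933187 − 5.620417 + 8.327373 = -5.226231

price = 35.461430
Θ = -5.226231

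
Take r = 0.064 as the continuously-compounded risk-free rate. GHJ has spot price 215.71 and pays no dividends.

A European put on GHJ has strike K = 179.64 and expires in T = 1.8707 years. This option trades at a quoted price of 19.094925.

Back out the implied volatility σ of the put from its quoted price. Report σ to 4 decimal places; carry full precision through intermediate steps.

At σ = 0.4120 the Black–Scholes value reproduces the quote:
σ√T = 0.412·√1.8707 = 0.563507
d₁ = (ln(S/K) + (r+σ²/2)T) / (σ√T) = (ln(215.71/179.64) + (0.064+0.412²/2)·1.8707) / 0.563507 = (0.182980 + 0.278495) / 0.563507 = 0.818934
d₂ = d₁ − σ√T = 0.818934 − 0.563507 = 0.255427
e^{−rT} = 0.887165
N(−d₁) = 0.206412,  N(−d₂) = 0.399197
V = K·e^{−rT}·N(−d₂) − S·N(−d₁) = 63.620076 − 44.525151 = 19.094925 (the quoted price), and the Black–Scholes price is strictly increasing in σ, so σ is unique

sigma = 0.4120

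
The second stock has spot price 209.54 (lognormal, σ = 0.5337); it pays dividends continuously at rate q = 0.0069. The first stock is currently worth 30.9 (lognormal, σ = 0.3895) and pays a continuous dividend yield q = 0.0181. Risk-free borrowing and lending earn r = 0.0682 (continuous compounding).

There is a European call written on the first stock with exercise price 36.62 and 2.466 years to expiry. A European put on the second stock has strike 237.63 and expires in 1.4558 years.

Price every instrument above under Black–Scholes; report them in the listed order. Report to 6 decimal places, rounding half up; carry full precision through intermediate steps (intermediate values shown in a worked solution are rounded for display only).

price(the first stock call K=36.62) = 6.588325
price(the second stock put K=237.63) = 57.306043

[the first stock call K=36.62]
σ√T = 0.3895·√2.466 = 0.611651
d₁ = (ln(S/K) + (r−q+σ²/2)T) / (σ√T) = (ln(30.9/36.62) + (0.0682−0.0181+0.3895²/2)·2.466) / 0.611651 = (-0.169838 + 0.310605) / 0.611651 = 0.230142
d₂ = d₁ − σ√T = 0.230142 − 0.611651 = -0.381509
e^{−rT} = 0.845201
e^{−qT} = 0.956347
N(d₁) = 0.591009,  N(d₂) = 0.351413
price = S·e^{−qT}·N(d₁) − K·e^{−rT}·N(d₂) = 17.464991 − 10.876665 = 6.588325
[the second stock put K=237.63]
σ√T = 0.5337·√1.4558 = 0.643944
d₁ = (ln(S/K) + (r−q+σ²/2)T) / (σ√T) = (ln(209.54/237.63) + (0.0682−0.0069+0.5337²/2)·1.4558) / 0.643944 = (-0.125800 + 0.296572) / 0.643944 = 0.265197
d₂ = d₁ − σ√T = 0.265197 − 0.643944 = -0.378747
e^{−rT} = 0.905484
e^{−qT} = 0.990005
N(−d₁) = 0.395429,  N(−d₂) = 0.647562
price = K·e^{−rT}·N(−d₂) − S·e^{−qT}·N(−d₁) = 139.336028 − 82.029986 = 57.306043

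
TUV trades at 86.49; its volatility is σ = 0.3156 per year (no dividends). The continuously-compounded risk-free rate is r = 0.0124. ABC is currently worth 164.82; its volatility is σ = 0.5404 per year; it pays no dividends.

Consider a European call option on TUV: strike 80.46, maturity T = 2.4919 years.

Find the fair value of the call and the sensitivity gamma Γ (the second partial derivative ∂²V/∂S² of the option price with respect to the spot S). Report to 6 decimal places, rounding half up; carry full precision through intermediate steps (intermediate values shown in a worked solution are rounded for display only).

price = 20.757373
Γ = 0.008344

σ√T = 0.3156·√2.4919 = 0.498198
d₁ = (ln(S/K) + (r+σ²/2)T) / (σ√T) = (ln(86.49/80.46) + (0.0124+0.3156²/2)·2.4919) / 0.498198 = (0.072269 + 0.155000) / 0.498198 = 0.456182
d₂ = d₁ − σ√T = 0.456182 − 0.498198 = -0.042017
e^{−rT} = 0.969573
N(d₁) = 0.675870,  N(d₂) = 0.483243
Call price V = S·N(d₁) − K·e^{−rT}·N(d₂) = 58.456027 − 37.698654 = 20.757373
φ(d₁) = (1/√(2π))·e^{−d₁²/2} = 0.359519
Γ = φ(d₁) / (S·σ·√T) = 0.008344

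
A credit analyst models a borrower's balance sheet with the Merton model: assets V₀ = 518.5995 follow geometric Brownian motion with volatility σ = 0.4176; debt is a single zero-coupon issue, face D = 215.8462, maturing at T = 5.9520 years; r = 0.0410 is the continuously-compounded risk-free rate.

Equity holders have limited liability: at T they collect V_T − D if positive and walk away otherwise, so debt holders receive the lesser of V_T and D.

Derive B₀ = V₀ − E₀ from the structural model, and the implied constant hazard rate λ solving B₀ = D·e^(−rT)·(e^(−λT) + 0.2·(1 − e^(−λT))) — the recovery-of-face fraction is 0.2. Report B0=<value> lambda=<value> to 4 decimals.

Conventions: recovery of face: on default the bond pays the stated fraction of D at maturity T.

With assets at 518.5995 and a single debt payment of 215.8462 at 5.9520 years:
d₁ = [ln(V₀/D) + (r + σ²/2)T] / (σ√T)
   = [ln(518.5995/215.8462) + (0.0410 + 0.5·0.4176²)·5.9520] / (0.4176·√5.9520)
   = [0.876566 + 0.763016] / 1.018807 = 1.609315
d₂ = d₁ − σ√T = 1.609315 − 1.018807 = 0.590508
N(d₁) = 0.946226,  N(d₂) = 0.722575,  e^(−rT) = 0.783463
E₀ = V₀·N(d₁) − D·e^(−rT)·N(d₂)
   = 518.5995·0.946226 − 215.8462·0.783463·0.722575 = 368.519688
B₀ = V₀ − E₀ = 518.5995 − 368.519688 = 150.079812
e^(−λT) = (B₀·e^(rT)/D − 0.2)/(1 − 0.2) = (150.0798·1.276385/215.8462 − 0.2)/0.8 = 0.85935258
λ = −ln(0.85935258)/5.9520 = 0.025466

B0=150.0798 lambda=0.0255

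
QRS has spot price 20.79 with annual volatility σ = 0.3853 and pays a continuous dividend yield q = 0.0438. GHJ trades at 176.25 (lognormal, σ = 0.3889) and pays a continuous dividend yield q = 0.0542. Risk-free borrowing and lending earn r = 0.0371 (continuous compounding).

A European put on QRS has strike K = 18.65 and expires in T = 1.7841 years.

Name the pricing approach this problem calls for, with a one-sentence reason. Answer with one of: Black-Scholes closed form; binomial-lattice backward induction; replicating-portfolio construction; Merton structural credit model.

Key observation: everything needed for the exact continuous-time valuation of the European put on QRS (strike 18.65) is given, and no feature rules the closed form out.

framework: Black-Scholes closed form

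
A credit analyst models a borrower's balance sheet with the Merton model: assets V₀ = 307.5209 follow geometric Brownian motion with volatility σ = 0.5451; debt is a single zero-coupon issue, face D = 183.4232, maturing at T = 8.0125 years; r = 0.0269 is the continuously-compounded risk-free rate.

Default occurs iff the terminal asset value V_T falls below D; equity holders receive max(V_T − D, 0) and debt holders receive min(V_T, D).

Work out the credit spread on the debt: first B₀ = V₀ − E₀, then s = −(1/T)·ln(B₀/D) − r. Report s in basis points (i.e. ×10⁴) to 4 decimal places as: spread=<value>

Apply the equity-as-call identities (strike 183.4232, horizon 8.0125 years):
d₁ = [ln(V₀/D) + (r + σ²/2)T] / (σ√T)
   = [ln(307.5209/183.4232) + (0.0269 + 0.5·0.5451²)·8.0125] / (0.5451·√8.0125)
   = [0.516747 + 1.405929] / 1.542980 = 1.246080
d₂ = d₁ − σ√T = 1.246080 − 1.542980 = -0.296899
N(d₁) = 0.893633,  N(d₂) = 0.383272,  e^(−rT) = 0.806109
E₀ = V₀·N(d₁) − D·e^(−rT)·N(d₂)
   = 307.5209·0.893633 − 183.4232·0.806109·0.383272 = 218.140479
B₀ = V₀ − E₀ = 307.5209 − 218.140479 = 89.380421
spread = −(1/T)·ln(B₀/D) − r = −(1/8.0125)·ln(89.380421/183.4232) − 0.0269 = 0.06282161
in basis points: 0.06282161 × 10⁴ = 628.2161 bp

spread=628.2161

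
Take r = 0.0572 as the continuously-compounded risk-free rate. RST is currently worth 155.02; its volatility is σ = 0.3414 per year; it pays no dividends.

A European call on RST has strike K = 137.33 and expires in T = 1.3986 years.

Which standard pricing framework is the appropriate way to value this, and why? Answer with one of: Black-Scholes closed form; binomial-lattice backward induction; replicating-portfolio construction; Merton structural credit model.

framework: Black-Scholes closed form

Key observation: the strike-137.33 call on RST is European-exercise on a continuously-modelled lognormal underlying, so its value is a single closed-form evaluation.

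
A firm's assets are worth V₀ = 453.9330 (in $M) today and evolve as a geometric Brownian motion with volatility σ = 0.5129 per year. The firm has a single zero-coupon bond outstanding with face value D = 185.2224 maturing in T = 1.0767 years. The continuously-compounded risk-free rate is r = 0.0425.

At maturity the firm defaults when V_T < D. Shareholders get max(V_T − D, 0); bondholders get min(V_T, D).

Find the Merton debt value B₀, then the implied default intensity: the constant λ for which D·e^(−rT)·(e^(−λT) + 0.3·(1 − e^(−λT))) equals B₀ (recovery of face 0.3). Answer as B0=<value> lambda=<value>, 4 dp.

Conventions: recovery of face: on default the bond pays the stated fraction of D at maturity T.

B0=174.6796 lambda=0.0171

Apply the equity-as-call identities (strike 185.2224, horizon 1.0767 years):
d₁ = [ln(V₀/D) + (r + σ²/2)T] / (σ√T)
   = [ln(453.9330/185.2224) + (0.0425 + 0.5·0.5129²)·1.0767] / (0.5129·√1.0767)
   = [0.896392 + 0.187382] / 0.532206 = 2.036379
d₂ = d₁ − σ√T = 2.036379 − 0.532206 = 1.504173
N(d₁) = 0.979144,  N(d₂) = 0.933732,  e^(−rT) = 0.955271
E₀ = V₀·N(d₁) − D·e^(−rT)·N(d₂)
   = 453.9330·0.979144 − 185.2224·0.955271·0.933732 = 279.253421
B₀ = V₀ − E₀ = 453.9330 − 279.253421 = 174.679579
e^(−λT) = (B₀·e^(rT)/D − 0.3)/(1 − 0.3) = (174.6796·1.046823/185.2224 − 0.3)/0.7 = 0.98176865
λ = −ln(0.98176865)/1.0767 = 0.017089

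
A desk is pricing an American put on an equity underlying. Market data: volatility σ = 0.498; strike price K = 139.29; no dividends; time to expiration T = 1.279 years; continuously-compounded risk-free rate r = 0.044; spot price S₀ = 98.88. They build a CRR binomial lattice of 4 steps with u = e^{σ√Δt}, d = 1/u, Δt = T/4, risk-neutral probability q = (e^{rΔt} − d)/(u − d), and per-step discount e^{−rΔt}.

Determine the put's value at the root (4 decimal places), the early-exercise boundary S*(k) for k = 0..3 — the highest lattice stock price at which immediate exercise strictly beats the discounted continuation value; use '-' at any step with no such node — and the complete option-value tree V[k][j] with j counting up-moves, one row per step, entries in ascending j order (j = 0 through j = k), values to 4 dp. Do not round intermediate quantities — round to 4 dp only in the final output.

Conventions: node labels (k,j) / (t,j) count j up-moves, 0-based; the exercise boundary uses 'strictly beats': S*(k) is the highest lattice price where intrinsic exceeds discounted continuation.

price = 47.8425
boundary = - 74.6123 56.3006 74.6123
tree:
47.8425
64.6777 29.1583
82.9894 44.5062 11.6745
96.8070 64.6777 21.7202 0.0000
107.2334 82.9894 40.4100 0.0000 0.0000

Δt=0.31975  u=1.32525  d=0.75457  q=0.45489  discount=0.98603
step 4 (expiry): payoffs max(K−S,0) = 107.2334 82.9894 40.4100 0.0000 0.0000
step 3: (k=3,j=0): S=42.4830, K−S=96.8070, hold=94.8611 ⇒ V=96.8070 exercise | (k=3,j=1): S=74.6123, K−S=64.6777, hold=62.7317 ⇒ V=64.6777 exercise | (k=3,j=2): S=131.0407, K−S=8.2493, hold=21.7202 ⇒ V=21.7202 continue | (k=3,j=3): S=230.1453, K−S=0.0000, hold=0.0000 ⇒ V=0.0000 continue  boundary S*=74.6123
step 2: (k=2,j=0): S=56.3006, K−S=82.9894, hold=81.0435 ⇒ V=82.9894 exercise | (k=2,j=1): S=98.8800, K−S=40.4100, hold=44.5062 ⇒ V=44.5062 continue | (k=2,j=2): S=173.6618, K−S=0.0000, hold=11.6745 ⇒ V=11.6745 continue  boundary S*=56.3006
step 1: (k=1,j=0): S=74.6123, K−S=64.6777, hold=64.5690 ⇒ V=64.6777 exercise | (k=1,j=1): S=131.0407, K−S=8.2493, hold=29.1583 ⇒ V=29.1583 continue  boundary S*=74.6123
step 0: (k=0,j=0): S=98.8800, K−S=40.4100, hold=47.8425 ⇒ V=47.8425 continue  boundary S*=-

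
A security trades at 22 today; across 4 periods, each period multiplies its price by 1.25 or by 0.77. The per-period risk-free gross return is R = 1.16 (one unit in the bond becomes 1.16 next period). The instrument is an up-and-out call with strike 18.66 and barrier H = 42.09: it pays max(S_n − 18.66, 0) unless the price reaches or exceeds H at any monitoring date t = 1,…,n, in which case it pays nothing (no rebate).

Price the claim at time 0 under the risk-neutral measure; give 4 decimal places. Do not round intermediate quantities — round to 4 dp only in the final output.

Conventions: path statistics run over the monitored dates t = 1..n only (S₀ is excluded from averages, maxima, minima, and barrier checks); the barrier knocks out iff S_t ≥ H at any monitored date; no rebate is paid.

price = 2.5362

Risk-neutral up-probability p* = (R−d)/(u−d) = (1.16−0.77)/(1.25−0.77) = 0.8125; the claim prices as the p*-weighted sum of path payoffs discounted by R^4.
Enumerate all 2^4 = 16 price paths (U = up ×1.25, D = down ×0.77); each path with k up-moves has probability p*^k·(1−p*)^(4−k).
DDDD: M=16.9400, payoff=0.0000, prob=0.001236
UDDD: M=27.5000, payoff=0.0000, prob=0.005356
DUDD: M=21.1750, payoff=0.0000, prob=0.005356
UUDD: M=34.3750, payoff=1.7209, prob=0.023209
DDUD: M=16.9400, payoff=0.0000, prob=0.005356
UDUD: M=27.5000, payoff=1.7209, prob=0.023209
DUUD: M=26.4688, payoff=1.7209, prob=0.023209
UUUD: M=42.9688, payoff=0.0000, prob=0.100571
DDDU: M=16.9400, payoff=0.0000, prob=0.005356
UDDU: M=27.5000, payoff=1.7209, prob=0.023209
DUDU: M=21.1750, payoff=1.7209, prob=0.023209
UUDU: M=34.3750, payoff=14.4259, prob=0.100571
DDUU: M=20.3809, payoff=1.7209, prob=0.023209
UDUU: M=33.0859, payoff=14.4259, prob=0.100571
DUUU: M=33.0859, payoff=14.4259, prob=0.100571
UUUU: M=53.7109, payoff=0.0000, prob=0.435806
Price = Σ prob·payoff / R^4 = 4.592122 / 1.810639 = 2.5362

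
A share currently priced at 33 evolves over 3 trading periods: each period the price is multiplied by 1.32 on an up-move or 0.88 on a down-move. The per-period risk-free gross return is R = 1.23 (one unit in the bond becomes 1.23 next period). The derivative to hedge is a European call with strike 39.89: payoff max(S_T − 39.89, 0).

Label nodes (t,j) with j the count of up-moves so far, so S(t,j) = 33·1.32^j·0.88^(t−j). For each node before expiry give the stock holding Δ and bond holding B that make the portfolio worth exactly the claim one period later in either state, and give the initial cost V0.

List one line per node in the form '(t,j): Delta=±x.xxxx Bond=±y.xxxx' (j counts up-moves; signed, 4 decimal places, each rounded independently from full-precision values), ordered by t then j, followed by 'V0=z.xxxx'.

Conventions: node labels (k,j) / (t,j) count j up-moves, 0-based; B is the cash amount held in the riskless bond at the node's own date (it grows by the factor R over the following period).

The replicating-portfolio and risk-neutral prices coincide; use p* = (1.23−0.88)/(1.32−0.88) = 0.7955 for the latter.
Terminal payoffs: V(3,0)=0.0000, V(3,1)=0.0000, V(3,2)=10.7093, V(3,3)=36.0089
  t=2,j=0: stock 25.5552 → up 33.7329 (V=0.0000), down 22.4886 (V=0.0000). Price 0.0000; hedge Δ=0.0000, bond B=0.0000.
  t=2,j=1: stock 38.3328 → up 50.5993 (V=10.7093), down 33.7329 (V=0.0000). Price 6.9258; hedge Δ=0.6349, bond B=-17.4135.
  t=2,j=2: stock 57.4992 → up 75.8989 (V=36.0089), down 50.5993 (V=10.7093). Price 25.0683; hedge Δ=1.0000, bond B=-32.4309.
  t=1,j=0: stock 29.0400 → up 38.3328 (V=6.9258), down 25.5552 (V=0.0000). Price 4.4790; hedge Δ=0.5420, bond B=-11.2615.
  t=1,j=1: stock 43.5600 → up 57.4992 (V=25.0683), down 38.3328 (V=6.9258). Price 17.3637; hedge Δ=0.9466, bond B=-23.8692.
  t=0,j=0: stock 33.0000 → up 43.5600 (V=17.3637), down 29.0400 (V=4.4790). Price 11.9741; hedge Δ=0.8874, bond B=-17.3092.
Verification: the root portfolio costs Δ(0,0)·S0 + B(0,0) = 11.9741, matching V0.

(0,0): Delta=0.8874 Bond=-17.3092
(1,0): Delta=0.5420 Bond=-11.2615
(1,1): Delta=0.9466 Bond=-23.8692
(2,0): Delta=0.0000 Bond=0.0000
(2,1): Delta=0.6349 Bond=-17.4135
(2,2): Delta=1.0000 Bond=-32.4309
V0=11.9741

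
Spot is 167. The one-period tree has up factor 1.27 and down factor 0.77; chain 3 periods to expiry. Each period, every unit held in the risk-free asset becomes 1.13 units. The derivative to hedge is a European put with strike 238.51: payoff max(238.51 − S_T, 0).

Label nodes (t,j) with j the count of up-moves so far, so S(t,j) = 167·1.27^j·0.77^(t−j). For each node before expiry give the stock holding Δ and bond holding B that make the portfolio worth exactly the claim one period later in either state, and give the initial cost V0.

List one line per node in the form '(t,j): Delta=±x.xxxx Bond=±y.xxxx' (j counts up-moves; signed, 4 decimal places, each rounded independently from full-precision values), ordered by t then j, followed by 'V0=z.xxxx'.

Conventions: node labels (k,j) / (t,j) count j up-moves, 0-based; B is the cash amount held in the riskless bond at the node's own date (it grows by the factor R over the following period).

(0,0): Delta=-0.4964 Bond=107.9955
(1,0): Delta=-1.0000 Bond=186.7883
(1,1): Delta=-0.3777 Bond=96.8530
(2,0): Delta=-1.0000 Bond=211.0708
(2,1): Delta=-1.0000 Bond=211.0708
(2,2): Delta=-0.2310 Bond=69.9224
V0=25.0908

The replicating-portfolio and risk-neutral prices coincide; use p* = (1.13−0.77)/(1.27−0.77) = 0.7200 for the latter.
Payoffs at expiry: V(3,0)=162.2690, V(3,1)=112.7618, V(3,2)=31.1072, V(3,3)=0.0000
Node (2,0) S=99.0143: V=(p*·112.7618+(1−p*)·162.2690)/1.13=112.0565; Δ=(112.7618−162.2690)/(125.7482−76.2410)=-1.0000; B=V−Δ·S=211.0708
Node (2,1) S=163.3093: V=(p*·31.1072+(1−p*)·112.7618)/1.13=47.7615; Δ=(31.1072−112.7618)/(207.4028−125.7482)=-1.0000; B=V−Δ·S=211.0708
Node (2,2) S=269.3543: V=(p*·0.0000+(1−p*)·31.1072)/1.13=7.7080; Δ=(0.0000−31.1072)/(342.0800−207.4028)=-0.2310; B=V−Δ·S=69.9224
Node (1,0) S=128.5900: V=(p*·47.7615+(1−p*)·112.0565)/1.13=58.1983; Δ=(47.7615−112.0565)/(163.3093−99.0143)=-1.0000; B=V−Δ·S=186.7883
Node (1,1) S=212.0900: V=(p*·7.7080+(1−p*)·47.7615)/1.13=16.7460; Δ=(7.7080−47.7615)/(269.3543−163.3093)=-0.3777; B=V−Δ·S=96.8530
Node (0,0) S=167.0000: V=(p*·16.7460+(1−p*)·58.1983)/1.13=25.0908; Δ=(16.7460−58.1983)/(212.0900−128.5900)=-0.4964; B=V−Δ·S=107.9955
Check: Δ(0,0)·S0 + B(0,0) = 25.0908 = V0.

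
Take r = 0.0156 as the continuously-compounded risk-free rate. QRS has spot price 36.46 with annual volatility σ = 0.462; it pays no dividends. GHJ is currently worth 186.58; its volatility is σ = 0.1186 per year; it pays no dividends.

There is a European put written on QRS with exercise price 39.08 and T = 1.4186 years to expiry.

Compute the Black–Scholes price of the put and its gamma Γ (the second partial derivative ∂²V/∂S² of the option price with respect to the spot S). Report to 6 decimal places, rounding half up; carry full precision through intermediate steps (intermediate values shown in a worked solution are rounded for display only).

price = 9.006697
Γ = 0.019532

σ√T = 0.462·√1.4186 = 0.550265
d₁ = (ln(S/K) + (r+σ²/2)T) / (σ√T) = (ln(36.46/39.08) + (0.0156+0.462²/2)·1.4186) / 0.550265 = (-0.069395 + 0.173526) / 0.550265 = 0.189238
d₂ = d₁ − σ√T = 0.189238 − 0.550265 = -0.361027
e^{−rT} = 0.978113
N(−d₁) = 0.424953,  N(−d₂) = 0.640960
Put price V = K·e^{−rT}·N(−d₂) − S·N(−d₁) = 24.500492 − 15.493795 = 9.006697
φ(d₁) = (1/√(2π))·e^{−d₁²/2} = 0.391863
Γ = φ(d₁) / (S·σ·√T) = 0.019532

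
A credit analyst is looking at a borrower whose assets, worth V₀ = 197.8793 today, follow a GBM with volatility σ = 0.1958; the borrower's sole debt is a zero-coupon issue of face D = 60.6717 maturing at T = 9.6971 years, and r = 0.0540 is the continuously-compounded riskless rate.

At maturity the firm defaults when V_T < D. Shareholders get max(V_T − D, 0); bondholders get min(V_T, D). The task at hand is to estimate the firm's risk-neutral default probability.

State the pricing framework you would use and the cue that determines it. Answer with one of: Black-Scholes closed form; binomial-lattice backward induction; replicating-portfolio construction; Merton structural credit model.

Key observation: the asked-for credit quantity lives on the firm's capital structure — asset value, asset volatility, debt face 60.6717 — which is the structural model's domain.

framework: Merton structural credit model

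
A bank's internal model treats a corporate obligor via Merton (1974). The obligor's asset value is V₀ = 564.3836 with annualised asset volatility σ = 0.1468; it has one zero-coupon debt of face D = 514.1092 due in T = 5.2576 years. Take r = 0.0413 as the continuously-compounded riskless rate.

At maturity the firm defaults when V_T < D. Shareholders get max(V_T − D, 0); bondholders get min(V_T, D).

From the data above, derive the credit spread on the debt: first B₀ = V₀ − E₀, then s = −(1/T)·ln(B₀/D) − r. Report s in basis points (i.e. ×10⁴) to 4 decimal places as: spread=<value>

Equity is a call on the firm's assets struck at D = 514.1092:
d₁ = [ln(V₀/D) + (r + σ²/2)T] / (σ√T)
   = [ln(564.3836/514.1092) + (0.0413 + 0.5·0.1468²)·5.2576] / (0.1468·√5.2576)
   = [0.093298 + 0.273790] / 0.336604 = 1.090564
d₂ = d₁ − σ√T = 1.090564 − 0.336604 = 0.753959
N(d₁) = 0.862268,  N(d₂) = 0.774563,  e^(−rT) = 0.804818
E₀ = V₀·N(d₁) − D·e^(−rT)·N(d₂)
   = 564.3836·0.862268 − 514.1092·0.804818·0.774563 = 166.162973
B₀ = V₀ − E₀ = 564.3836 − 166.162973 = 398.220627
spread = −(1/T)·ln(B₀/D) − r = −(1/5.2576)·ln(398.220627/514.1092) − 0.0413 = 0.00728291
in basis points: 0.00728291 × 10⁴ = 72.8291 bp

spread=72.8291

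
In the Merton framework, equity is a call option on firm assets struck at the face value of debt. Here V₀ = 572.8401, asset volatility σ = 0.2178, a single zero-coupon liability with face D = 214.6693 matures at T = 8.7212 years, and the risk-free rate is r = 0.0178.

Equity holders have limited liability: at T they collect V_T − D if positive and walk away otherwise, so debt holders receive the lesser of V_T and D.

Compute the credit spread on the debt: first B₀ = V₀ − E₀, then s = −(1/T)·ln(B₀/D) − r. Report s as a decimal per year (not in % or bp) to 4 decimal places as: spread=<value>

With assets at 572.8401 and a single debt payment of 214.6693 at 8.7212 years:
d₁ = [ln(V₀/D) + (r + σ²/2)T] / (σ√T)
   = [ln(572.8401/214.6693) + (0.0178 + 0.5·0.2178²)·8.7212] / (0.2178·√8.7212)
   = [0.981508 + 0.362090] / 0.643200 = 2.088928
d₂ = d₁ − σ√T = 2.088928 − 0.643200 = 1.445728
N(d₁) = 0.981643,  N(d₂) = 0.925873,  e^(−rT) = 0.856212
E₀ = V₀·N(d₁) − D·e^(−rT)·N(d₂)
   = 572.8401·0.981643 − 214.6693·0.856212·0.925873 = 392.146676
B₀ = V₀ − E₀ = 572.8401 − 392.146676 = 180.693424
spread = −(1/T)·ln(B₀/D) − r = −(1/8.7212)·ln(180.693424/214.6693) − 0.0178 = 0.00195610

spread=0.0020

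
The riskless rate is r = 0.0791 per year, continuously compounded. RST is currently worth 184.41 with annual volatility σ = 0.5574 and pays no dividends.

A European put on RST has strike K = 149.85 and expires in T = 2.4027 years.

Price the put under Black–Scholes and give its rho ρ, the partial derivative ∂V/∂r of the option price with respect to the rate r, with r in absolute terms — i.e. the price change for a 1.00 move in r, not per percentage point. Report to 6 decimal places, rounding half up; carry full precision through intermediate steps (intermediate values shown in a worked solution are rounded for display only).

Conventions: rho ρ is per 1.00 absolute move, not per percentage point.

price = 26.236422
ρ = -145.519276

σ√T = 0.5574·√2.4027 = 0.864006
d₁ = (ln(S/K) + (r+σ²/2)T) / (σ√T) = (ln(184.41/149.85) + (0.0791+0.5574²/2)·2.4027) / 0.864006 = (0.207527 + 0.563307) / 0.864006 = 0.892162
d₂ = d₁ − σ√T = 0.892162 − 0.864006 = 0.028156
e^{−rT} = 0.826915
N(−d₁) = 0.186153,  N(−d₂) = 0.488769
Put price V = K·e^{−rT}·N(−d₂) − S·N(−d₁) = 60.564896 − 34.328474 = 26.236422
ρ = −K·T·e^{−rT}·N(−d₂) = -145.519276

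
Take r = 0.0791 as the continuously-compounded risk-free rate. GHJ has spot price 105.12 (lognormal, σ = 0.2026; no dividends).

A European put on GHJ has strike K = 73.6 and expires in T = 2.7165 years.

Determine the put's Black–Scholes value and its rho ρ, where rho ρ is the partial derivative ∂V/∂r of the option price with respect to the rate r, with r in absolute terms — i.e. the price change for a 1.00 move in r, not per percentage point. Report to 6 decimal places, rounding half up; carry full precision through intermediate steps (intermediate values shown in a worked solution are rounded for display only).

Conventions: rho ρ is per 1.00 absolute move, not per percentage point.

price = 0.464766
ρ = -9.884884

σ√T = 0.2026·√2.7165 = 0.333921
d₁ = (ln(S/K) + (r+σ²/2)T) / (σ√T) = (ln(105.12/73.6) + (0.0791+0.2026²/2)·2.7165) / 0.333921 = (0.356458 + 0.270627) / 0.333921 = 1.877940
d₂ = d₁ − σ√T = 1.877940 − 0.333921 = 1.544019
e^{−rT} = 0.806642
N(−d₁) = 0.030195,  N(−d₂) = 0.061292
Put price V = K·e^{−rT}·N(−d₂) − S·N(−d₁) = 3.638831 − 3.174065 = 0.464766
ρ = −K·T·e^{−rT}·N(−d₂) = -9.884884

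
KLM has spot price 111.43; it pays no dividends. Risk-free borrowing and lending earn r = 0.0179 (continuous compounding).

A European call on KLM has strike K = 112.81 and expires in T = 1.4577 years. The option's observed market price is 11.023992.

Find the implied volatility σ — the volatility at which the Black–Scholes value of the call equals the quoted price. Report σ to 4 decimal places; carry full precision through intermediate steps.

sigma = 0.1926

At σ = 0.1926 the Black–Scholes value reproduces the quote:
σ√T = 0.1926·√1.4577 = 0.232536
d₁ = (ln(S/K) + (r+σ²/2)T) / (σ√T) = (ln(111.43/112.81) + (0.0179+0.1926²/2)·1.4577) / 0.232536 = (-0.012308 + 0.053129) / 0.232536 = 0.175547
d₂ = d₁ − σ√T = 0.175547 − 0.232536 = -0.056989
e^{−rT} = 0.974245
N(d₁) = 0.569675,  N(d₂) = 0.477277
V = S·N(d₁) − K·e^{−rT}·N(d₂) = 63.478882 − 52.454890 = 11.023992 (the quoted price), and the Black–Scholes price is strictly increasing in σ, so σ is unique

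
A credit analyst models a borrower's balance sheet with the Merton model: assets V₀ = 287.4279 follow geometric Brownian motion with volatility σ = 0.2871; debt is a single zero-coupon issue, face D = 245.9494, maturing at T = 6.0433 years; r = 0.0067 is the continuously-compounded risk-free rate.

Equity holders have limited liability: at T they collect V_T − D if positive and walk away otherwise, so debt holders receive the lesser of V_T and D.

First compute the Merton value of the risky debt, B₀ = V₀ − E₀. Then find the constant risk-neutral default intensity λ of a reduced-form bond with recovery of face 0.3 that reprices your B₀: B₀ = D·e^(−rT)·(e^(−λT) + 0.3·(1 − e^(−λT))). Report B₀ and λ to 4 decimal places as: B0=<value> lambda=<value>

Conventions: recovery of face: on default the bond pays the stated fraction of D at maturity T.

B0=186.9419 lambda=0.0585

Apply the equity-as-call identities (strike 245.9494, horizon 6.0433 years):
d₁ = [ln(V₀/D) + (r + σ²/2)T] / (σ√T)
   = [ln(287.4279/245.9494) + (0.0067 + 0.5·0.2871²)·6.0433] / (0.2871·√6.0433)
   = [0.155846 + 0.289554] / 0.705781 = 0.631074
d₂ = d₁ − σ√T = 0.631074 − 0.705781 = -0.074708
N(d₁) = 0.736004,  N(d₂) = 0.470224,  e^(−rT) = 0.960319
E₀ = V₀·N(d₁) − D·e^(−rT)·N(d₂)
   = 287.4279·0.736004 − 245.9494·0.960319·0.470224 = 100.486018
B₀ = V₀ − E₀ = 287.4279 − 100.486018 = 186.941882
e^(−λT) = (B₀·e^(rT)/D − 0.3)/(1 − 0.3) = (186.9419·1.041321/245.9494 − 0.3)/0.7 = 0.70212879
λ = −ln(0.70212879)/6.0433 = 0.058517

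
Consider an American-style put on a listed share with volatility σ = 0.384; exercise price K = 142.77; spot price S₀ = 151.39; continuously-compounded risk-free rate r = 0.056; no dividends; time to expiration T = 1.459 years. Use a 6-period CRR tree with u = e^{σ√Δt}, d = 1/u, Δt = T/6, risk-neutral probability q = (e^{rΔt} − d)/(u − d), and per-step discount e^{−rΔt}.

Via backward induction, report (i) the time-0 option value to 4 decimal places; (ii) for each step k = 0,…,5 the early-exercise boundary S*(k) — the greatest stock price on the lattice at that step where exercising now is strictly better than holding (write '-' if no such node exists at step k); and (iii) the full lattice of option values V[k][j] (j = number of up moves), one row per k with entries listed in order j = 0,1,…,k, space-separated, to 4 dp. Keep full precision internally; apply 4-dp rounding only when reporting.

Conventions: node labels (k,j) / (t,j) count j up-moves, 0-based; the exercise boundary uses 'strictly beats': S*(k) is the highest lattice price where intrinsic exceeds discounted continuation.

params: Δt=0.24317 u=1.20847 d=0.82749 q=0.48879 e^(-rΔt)=0.98647
t_6 payoffs: 94.1657 71.7879 39.1072 0.0000 0.0000 0.0000 0.0000
t_5: node(5,0) S=58.7370 payoff=84.0330 vs cont=82.1020 → 84.0330 [stop]  node(5,1) S=85.7800 payoff=56.9900 vs cont=55.0590 → 56.9900 [stop]  node(5,2) S=125.2738 payoff=17.4962 vs cont=19.7216 → 19.7216 [wait]  node(5,3) S=182.9508 payoff=0.0000 vs cont=0.0000 → 0.0000 [wait]  node(5,4) S=267.1827 payoff=0.0000 vs cont=0.0000 → 0.0000 [wait]  node(5,5) S=390.1957 payoff=0.0000 vs cont=0.0000 → 0.0000 [wait]  ⇒ S*(5)=85.7800
t_4: node(4,0) S=70.9821 payoff=71.7879 vs cont=69.8569 → 71.7879 [stop]  node(4,1) S=103.6628 payoff=39.1072 vs cont=38.2492 → 39.1072 [stop]  node(4,2) S=151.3900 payoff=0.0000 vs cont=9.9456 → 9.9456 [wait]  node(4,3) S=221.0911 payoff=0.0000 vs cont=0.0000 → 0.0000 [wait]  node(4,4) S=322.8832 payoff=0.0000 vs cont=0.0000 → 0.0000 [wait]  ⇒ S*(4)=103.6628
t_3: node(3,0) S=85.7800 payoff=56.9900 vs cont=55.0590 → 56.9900 [stop]  node(3,1) S=125.2738 payoff=17.4962 vs cont=24.5172 → 24.5172 [wait]  node(3,2) S=182.9508 payoff=0.0000 vs cont=5.0155 → 5.0155 [wait]  node(3,3) S=267.1827 payoff=0.0000 vs cont=0.0000 → 0.0000 [wait]  ⇒ S*(3)=85.7800
t_2: node(2,0) S=103.6628 payoff=39.1072 vs cont=40.5615 → 40.5615 [wait]  node(2,1) S=151.3900 payoff=0.0000 vs cont=14.7823 → 14.7823 [wait]  node(2,2) S=221.0911 payoff=0.0000 vs cont=2.5293 → 2.5293 [wait]  ⇒ S*(2)=-
t_1: node(1,0) S=125.2738 payoff=17.4962 vs cont=27.5828 → 27.5828 [wait]  node(1,1) S=182.9508 payoff=0.0000 vs cont=8.6743 → 8.6743 [wait]  ⇒ S*(1)=-
t_0: node(0,0) S=151.3900 payoff=0.0000 vs cont=18.0925 → 18.0925 [wait]  ⇒ S*(0)=-

price = 18.0925
boundary = - - - 85.7800 103.6628 85.7800
tree:
18.0925
27.5828 8.6743
40.5615 14.7823 2.5293
56.9900 24.5172 5.0155 0.0000
71.7879 39.1072 9.9456 0.0000 0.0000
84.0330 56.9900 19.7216 0.0000 0.0000 0.0000
94.1657 71.7879 39.1072 0.0000 0.0000 0.0000 0.0000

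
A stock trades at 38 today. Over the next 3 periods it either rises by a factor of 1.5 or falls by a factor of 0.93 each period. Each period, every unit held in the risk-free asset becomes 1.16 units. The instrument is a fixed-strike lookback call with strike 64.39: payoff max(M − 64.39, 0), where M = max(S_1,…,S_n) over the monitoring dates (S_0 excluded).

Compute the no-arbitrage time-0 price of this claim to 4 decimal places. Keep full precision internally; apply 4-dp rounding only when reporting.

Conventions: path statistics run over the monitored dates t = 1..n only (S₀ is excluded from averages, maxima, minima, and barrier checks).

Set p* = 0.4035 (from d < R < u); the path-dependent value is the discounted p*-expectation over all price paths.
Enumerate all 2^3 = 8 price paths (U = up ×1.5, D = down ×0.93); each path with k up-moves has probability p*^k·(1−p*)^(3−k).
DDD: M=35.3400, payoff=0.0000, prob=0.212233
UDD: M=57.0000, payoff=0.0000, prob=0.143569
DUD: M=53.0100, payoff=0.0000, prob=0.143569
UUD: M=85.5000, payoff=21.1100, prob=0.097120
DDU: M=49.2993, payoff=0.0000, prob=0.143569
UDU: M=79.5150, payoff=15.1250, prob=0.097120
DUU: M=79.5150, payoff=15.1250, prob=0.097120
UUU: M=128.2500, payoff=63.8600, prob=0.065699
Price = Σ prob·payoff / R^3 = 9.183639 / 1.560896 = 5.8836

price = 5.8836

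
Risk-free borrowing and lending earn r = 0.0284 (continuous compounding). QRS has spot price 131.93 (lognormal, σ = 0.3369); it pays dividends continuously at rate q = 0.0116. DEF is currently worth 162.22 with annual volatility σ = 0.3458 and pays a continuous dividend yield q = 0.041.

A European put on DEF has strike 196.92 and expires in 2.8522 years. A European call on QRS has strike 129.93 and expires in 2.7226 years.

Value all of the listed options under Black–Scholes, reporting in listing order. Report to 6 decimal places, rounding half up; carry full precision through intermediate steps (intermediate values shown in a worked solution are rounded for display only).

price(DEF put K=196.92) = 58.839287
price(QRS call K=129.93) = 31.101768

[DEF put K=196.92]
σ√T = 0.3458·√2.8522 = 0.584003
d₁ = (ln(S/K) + (r−q+σ²/2)T) / (σ√T) = (ln(162.22/196.92) + (0.0284−0.041+0.3458²/2)·2.8522) / 0.584003 = (-0.193844 + 0.134592) / 0.584003 = -0.101459
d₂ = d₁ − σ√T = -0.101459 − 0.584003 = -0.685462
e^{−rT} = 0.922191
e^{−qT} = 0.889638
N(−d₁) = 0.540407,  N(−d₂) = 0.753474
price = K·e^{−rT}·N(−d₂) − S·e^{−qT}·N(−d₁) = 136.829255 − 77.989967 = 58.839287
[QRS call K=129.93]
σ√T = 0.3369·√2.7226 = 0.555895
d₁ = (ln(S/K) + (r−q+σ²/2)T) / (σ√T) = (ln(131.93/129.93) + (0.0284−0.0116+0.3369²/2)·2.7226) / 0.555895 = (0.015276 + 0.200249) / 0.555895 = 0.387708
d₂ = d₁ − σ√T = 0.387708 − 0.555895 = -0.168187
e^{−rT} = 0.925592
e^{−qT} = 0.968911
N(d₁) = 0.650884,  N(d₂) = 0.433218
price = S·e^{−qT}·N(d₁) − K·e^{−rT}·N(d₂) = 83.201503 − 52.099735 = 31.101768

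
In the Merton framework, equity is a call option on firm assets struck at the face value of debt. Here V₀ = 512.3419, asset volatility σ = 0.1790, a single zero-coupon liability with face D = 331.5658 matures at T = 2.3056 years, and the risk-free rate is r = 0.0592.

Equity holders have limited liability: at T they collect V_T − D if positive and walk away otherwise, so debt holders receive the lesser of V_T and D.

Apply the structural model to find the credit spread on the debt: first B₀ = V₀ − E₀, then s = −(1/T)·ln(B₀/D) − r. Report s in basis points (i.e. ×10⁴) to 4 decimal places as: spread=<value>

spread=9.9952

With assets at 512.3419 and a single debt payment of 331.5658 at 2.3056 years:
d₁ = [ln(V₀/D) + (r + σ²/2)T] / (σ√T)
   = [ln(512.3419/331.5658) + (0.0592 + 0.5·0.1790²)·2.3056] / (0.1790·√2.3056)
   = [0.435166 + 0.173428] / 0.271797 = 2.239148
d₂ = d₁ − σ√T = 2.239148 − 0.271797 = 1.967351
N(d₁) = 0.987427,  N(d₂) = 0.975429,  e^(−rT) = 0.872414
E₀ = V₀·N(d₁) − D·e^(−rT)·N(d₂)
   = 512.3419·0.987427 − 331.5658·0.872414·0.975429 = 223.745183
B₀ = V₀ − E₀ = 512.3419 − 223.745183 = 288.596717
spread = −(1/T)·ln(B₀/D) − r = −(1/2.3056)·ln(288.596717/331.5658) − 0.0592 = 0.00099952
in basis points: 0.00099952 × 10⁴ = 9.9952 bp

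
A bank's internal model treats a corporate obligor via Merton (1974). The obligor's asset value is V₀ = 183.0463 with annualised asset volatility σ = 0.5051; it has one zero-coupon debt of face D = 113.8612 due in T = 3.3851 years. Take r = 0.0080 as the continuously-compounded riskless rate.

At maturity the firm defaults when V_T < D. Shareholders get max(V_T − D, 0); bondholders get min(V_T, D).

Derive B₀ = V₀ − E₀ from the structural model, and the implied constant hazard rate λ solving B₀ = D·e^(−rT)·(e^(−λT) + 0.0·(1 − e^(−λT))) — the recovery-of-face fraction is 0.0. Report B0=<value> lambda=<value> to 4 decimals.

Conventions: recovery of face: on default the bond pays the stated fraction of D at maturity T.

B0=87.5728 lambda=0.0695

Work the structural quantities from V₀ = 183.0463 against face 113.8612:
d₁ = [ln(V₀/D) + (r + σ²/2)T] / (σ√T)
   = [ln(183.0463/113.8612) + (0.0080 + 0.5·0.5051²)·3.3851] / (0.5051·√3.3851)
   = [0.474759 + 0.458894] / 0.929315 = 1.004668
d₂ = d₁ − σ√T = 1.004668 − 0.929315 = 0.075352
N(d₁) = 0.842472,  N(d₂) = 0.530033,  e^(−rT) = 0.973283
E₀ = V₀·N(d₁) − D·e^(−rT)·N(d₂)
   = 183.0463·0.842472 − 113.8612·0.973283·0.530033 = 95.473530
B₀ = V₀ − E₀ = 183.0463 − 95.473530 = 87.572770
e^(−λT) = (B₀·e^(rT)/D − 0)/(1 − 0) = (87.5728·1.027451/113.8612 − 0)/1 = 0.79023183
λ = −ln(0.79023183)/3.3851 = 0.069549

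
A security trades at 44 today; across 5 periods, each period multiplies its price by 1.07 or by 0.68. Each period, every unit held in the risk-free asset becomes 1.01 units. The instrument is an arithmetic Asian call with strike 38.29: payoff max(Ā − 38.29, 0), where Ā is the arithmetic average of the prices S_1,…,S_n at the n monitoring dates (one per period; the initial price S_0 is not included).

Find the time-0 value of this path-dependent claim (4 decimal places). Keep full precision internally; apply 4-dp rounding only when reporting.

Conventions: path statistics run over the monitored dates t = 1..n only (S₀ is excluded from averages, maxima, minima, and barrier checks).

price = 8.2402

Set p* = 0.8462 (from d < R < u); the path-dependent value is the discounted p*-expectation over all price paths.
Enumerate all 2^5 = 32 price paths (U = up ×1.07, D = down ×0.68); each path with k up-moves has probability p*^k·(1−p*)^(5−k).
DDDDD: Ā=15.9811, payoff=0.0000, prob=0.000086
UDDDD: Ā=25.1468, payoff=0.0000, prob=0.000474
DUDDD: Ā=21.7148, payoff=0.0000, prob=0.000474
UUDDD: Ā=34.1689, payoff=0.0000, prob=0.002607
DDUDD: Ā=19.3810, payoff=0.0000, prob=0.000474
UDUDD: Ā=30.4966, payoff=0.0000, prob=0.002607
DUUDD: Ā=27.0646, payoff=0.0000, prob=0.002607
UUUDD: Ā=42.5870, payoff=4.2970, prob=0.014339
DDDUD: Ā=17.7941, payoff=0.0000, prob=0.000474
UDDUD: Ā=27.9995, payoff=0.0000, prob=0.002607
DUDUD: Ā=24.5675, payoff=0.0000, prob=0.002607
UUDUD: Ā=38.6577, payoff=0.3677, prob=0.014339
DDUUD: Ā=22.2338, payoff=0.0000, prob=0.002607
UDUUD: Ā=34.9855, payoff=0.0000, prob=0.014339
DUUUD: Ā=31.5535, payoff=0.0000, prob=0.014339
UUUUD: Ā=49.6503, payoff=11.3603, prob=0.078865
DDDDU: Ā=16.7150, payoff=0.0000, prob=0.000474
UDDDU: Ā=26.3015, payoff=0.0000, prob=0.002607
DUDDU: Ā=22.8695, payoff=0.0000, prob=0.002607
UUDDU: Ā=35.9858, payoff=0.0000, prob=0.014339
DDUDU: Ā=20.5357, payoff=0.0000, prob=0.002607
UDUDU: Ā=32.3135, payoff=0.0000, prob=0.014339
DUUDU: Ā=28.8815, payoff=0.0000, prob=0.014339
UUUDU: Ā=45.4460, payoff=7.1560, prob=0.078865
DDDUU: Ā=18.9488, payoff=0.0000, prob=0.002607
UDDUU: Ā=29.8164, payoff=0.0000, prob=0.014339
DUDUU: Ā=26.3844, payoff=0.0000, prob=0.014339
UUDUU: Ā=41.5167, payoff=3.2267, prob=0.078865
DDUUU: Ā=24.0507, payoff=0.0000, prob=0.014339
UDUUU: Ā=37.8444, payoff=0.0000, prob=0.078865
DUUUU: Ā=34.4124, payoff=0.0000, prob=0.078865
UUUUU: Ā=54.1490, payoff=15.8590, prob=0.433757
Price = Σ prob·payoff / R^5 = 8.660579 / 1.051010 = 8.2402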